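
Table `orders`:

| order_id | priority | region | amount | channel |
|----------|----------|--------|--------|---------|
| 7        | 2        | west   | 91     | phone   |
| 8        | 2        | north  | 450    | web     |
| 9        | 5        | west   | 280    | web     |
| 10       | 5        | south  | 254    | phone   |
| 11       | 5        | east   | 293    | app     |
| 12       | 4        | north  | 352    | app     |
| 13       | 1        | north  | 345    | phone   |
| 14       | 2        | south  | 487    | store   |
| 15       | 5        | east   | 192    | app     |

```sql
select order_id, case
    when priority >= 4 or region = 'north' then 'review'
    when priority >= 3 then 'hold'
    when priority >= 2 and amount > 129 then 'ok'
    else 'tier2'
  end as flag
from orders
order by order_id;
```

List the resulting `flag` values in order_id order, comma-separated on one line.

tier2, review, review, review, review, review, review, ok, review

order_id=7: ELSE → tier2
order_id=8: priority >= 4 or region = 'north' → review
order_id=9: priority >= 4 or region = 'north' → review
order_id=10: priority >= 4 or region = 'north' → review
order_id=11: priority >= 4 or region = 'north' → review
order_id=12: priority >= 4 or region = 'north' → review
order_id=13: priority >= 4 or region = 'north' → review
order_id=14: priority >= 2 and amount > 129 → ok
order_id=15: priority >= 4 or region = 'north' → review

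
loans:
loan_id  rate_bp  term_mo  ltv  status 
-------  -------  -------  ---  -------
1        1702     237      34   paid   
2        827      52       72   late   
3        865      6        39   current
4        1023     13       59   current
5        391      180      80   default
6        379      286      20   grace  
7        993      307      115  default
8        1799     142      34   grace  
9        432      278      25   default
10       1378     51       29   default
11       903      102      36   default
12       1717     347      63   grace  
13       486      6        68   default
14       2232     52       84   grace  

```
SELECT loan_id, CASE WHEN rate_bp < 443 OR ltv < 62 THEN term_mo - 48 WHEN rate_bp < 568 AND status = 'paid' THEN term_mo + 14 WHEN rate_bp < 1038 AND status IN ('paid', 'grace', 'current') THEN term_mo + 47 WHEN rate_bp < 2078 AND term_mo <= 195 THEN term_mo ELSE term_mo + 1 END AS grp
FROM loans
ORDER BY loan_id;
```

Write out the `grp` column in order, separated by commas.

189, 52, -42, -35, 132, 238, 308, 94, 230, 3, 54, 348, 6, 53

loan_id=1: rate_bp < 443 OR ltv < 62 → 189
loan_id=2: rate_bp < 2078 AND term_mo <= 195 → 52
loan_id=3: rate_bp < 443 OR ltv < 62 → -42
loan_id=4: rate_bp < 443 OR ltv < 62 → -35
loan_id=5: rate_bp < 443 OR ltv < 62 → 132
loan_id=6: rate_bp < 443 OR ltv < 62 → 238
loan_id=7: ELSE → 308
loan_id=8: rate_bp < 443 OR ltv < 62 → 94
loan_id=9: rate_bp < 443 OR ltv < 62 → 230
loan_id=10: rate_bp < 443 OR ltv < 62 → 3
loan_id=11: rate_bp < 443 OR ltv < 62 → 54
loan_id=12: ELSE → 348
loan_id=13: rate_bp < 2078 AND term_mo <= 195 → 6
loan_id=14: ELSE → 53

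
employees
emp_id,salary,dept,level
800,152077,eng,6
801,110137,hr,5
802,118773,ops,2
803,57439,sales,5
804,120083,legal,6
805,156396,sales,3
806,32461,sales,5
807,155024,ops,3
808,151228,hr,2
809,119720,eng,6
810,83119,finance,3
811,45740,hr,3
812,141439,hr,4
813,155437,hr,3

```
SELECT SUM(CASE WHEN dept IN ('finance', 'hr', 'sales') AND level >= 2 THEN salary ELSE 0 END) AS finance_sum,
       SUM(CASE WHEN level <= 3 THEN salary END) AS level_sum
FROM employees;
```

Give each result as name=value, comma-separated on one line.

[finance_sum: dept IN ('finance', 'hr', 'sales') AND level >= 2]
emp_id=800: ✗
emp_id=801: ✓ → 110137
emp_id=802: ✗
emp_id=803: ✓ → 57439
emp_id=804: ✗
emp_id=805: ✓ → 156396
emp_id=806: ✓ → 32461
emp_id=807: ✗
emp_id=808: ✓ → 151228
emp_id=809: ✗
emp_id=810: ✓ → 83119
emp_id=811: ✓ → 45740
emp_id=812: ✓ → 141439
emp_id=813: ✓ → 155437
finance_sum = 110137 + 57439 + 156396 + 32461 + 151228 + 83119 + 45740 + 141439 + 155437 = 933396
—
[level_sum: level <= 3]
emp_id=800: ✗
emp_id=801: ✗
emp_id=802: ✓ → 118773
emp_id=803: ✗
emp_id=804: ✗
emp_id=805: ✓ → 156396
emp_id=806: ✗
emp_id=807: ✓ → 155024
emp_id=808: ✓ → 151228
emp_id=809: ✗
emp_id=810: ✓ → 83119
emp_id=811: ✓ → 45740
emp_id=812: ✗
emp_id=813: ✓ → 155437
level_sum = 118773 + 156396 + 155024 + 151228 + 83119 + 45740 + 155437 = 865717

finance_sum=933396, level_sum=865717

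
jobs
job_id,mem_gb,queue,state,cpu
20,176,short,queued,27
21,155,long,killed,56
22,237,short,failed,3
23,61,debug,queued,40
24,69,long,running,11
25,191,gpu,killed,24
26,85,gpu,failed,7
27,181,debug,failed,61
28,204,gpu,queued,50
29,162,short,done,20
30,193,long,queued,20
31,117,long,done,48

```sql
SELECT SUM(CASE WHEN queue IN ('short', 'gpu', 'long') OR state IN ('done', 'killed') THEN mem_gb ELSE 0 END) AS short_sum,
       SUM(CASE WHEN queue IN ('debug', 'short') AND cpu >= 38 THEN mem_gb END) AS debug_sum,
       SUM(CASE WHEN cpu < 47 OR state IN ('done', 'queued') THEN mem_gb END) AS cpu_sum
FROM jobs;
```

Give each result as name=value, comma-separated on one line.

short_sum=1589, debug_sum=242, cpu_sum=1495

[short_sum: queue IN ('short', 'gpu', 'long') OR state IN ('done', 'killed')]
job_id=20: ✓ → 176
job_id=21: ✓ → 155
job_id=22: ✓ → 237
job_id=23: ✗
job_id=24: ✓ → 69
job_id=25: ✓ → 191
job_id=26: ✓ → 85
job_id=27: ✗
job_id=28: ✓ → 204
job_id=29: ✓ → 162
job_id=30: ✓ → 193
job_id=31: ✓ → 117
short_sum = 176 + 155 + 237 + 69 + 191 + 85 + 204 + 162 + 193 + 117 = 1589
—
[debug_sum: queue IN ('debug', 'short') AND cpu >= 38]
job_id=20: ✗
job_id=21: ✗
job_id=22: ✗
job_id=23: ✓ → 61
job_id=24: ✗
job_id=25: ✗
job_id=26: ✗
job_id=27: ✓ → 181
job_id=28: ✗
job_id=29: ✗
job_id=30: ✗
job_id=31: ✗
debug_sum = 61 + 181 = 242
—
[cpu_sum: cpu < 47 OR state IN ('done', 'queued')]
job_id=20: ✓ → 176
job_id=21: ✗
job_id=22: ✓ → 237
job_id=23: ✓ → 61
job_id=24: ✓ → 69
job_id=25: ✓ → 191
job_id=26: ✓ → 85
job_id=27: ✗
job_id=28: ✓ → 204
job_id=29: ✓ → 162
job_id=30: ✓ → 193
job_id=31: ✓ → 117
cpu_sum = 176 + 237 + 61 + 69 + 191 + 85 + 204 + 162 + 193 + 117 = 1495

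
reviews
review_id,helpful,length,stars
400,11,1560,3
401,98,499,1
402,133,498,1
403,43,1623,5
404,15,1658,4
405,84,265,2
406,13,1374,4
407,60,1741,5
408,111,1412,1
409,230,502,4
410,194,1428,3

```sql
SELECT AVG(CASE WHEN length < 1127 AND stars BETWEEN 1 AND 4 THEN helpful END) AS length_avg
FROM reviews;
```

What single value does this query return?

136.25

review_id=400: ✗
review_id=401: ✓ → 98
review_id=402: ✓ → 133
review_id=403: ✗
review_id=404: ✗
review_id=405: ✓ → 84
review_id=406: ✗
review_id=407: ✗
review_id=408: ✗
review_id=409: ✓ → 230
review_id=410: ✗
length_avg = (98 + 133 + 84 + 230) / 4 = 136.25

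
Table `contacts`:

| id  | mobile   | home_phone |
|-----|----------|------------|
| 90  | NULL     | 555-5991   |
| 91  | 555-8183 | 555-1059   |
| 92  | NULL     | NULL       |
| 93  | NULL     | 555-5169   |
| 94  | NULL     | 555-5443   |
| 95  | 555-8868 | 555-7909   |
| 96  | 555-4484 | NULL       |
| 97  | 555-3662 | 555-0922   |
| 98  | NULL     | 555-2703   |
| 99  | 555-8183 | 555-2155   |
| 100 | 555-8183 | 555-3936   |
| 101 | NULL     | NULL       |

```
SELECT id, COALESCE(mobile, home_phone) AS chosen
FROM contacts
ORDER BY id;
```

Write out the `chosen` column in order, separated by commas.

id=90: mobile=NULL, home_phone=555-5991 → 555-5991
id=91: mobile=555-8183 → 555-8183
id=92: mobile=NULL, home_phone=NULL (all NULL) → NULL
id=93: mobile=NULL, home_phone=555-5169 → 555-5169
id=94: mobile=NULL, home_phone=555-5443 → 555-5443
id=95: mobile=555-8868 → 555-8868
id=96: mobile=555-4484 → 555-4484
id=97: mobile=555-3662 → 555-3662
id=98: mobile=NULL, home_phone=555-2703 → 555-2703
id=99: mobile=555-8183 → 555-8183
id=100: mobile=555-8183 → 555-8183
id=101: mobile=NULL, home_phone=NULL (all NULL) → NULL

555-5991, 555-8183, NULL, 555-5169, 555-5443, 555-8868, 555-4484, 555-3662, 555-2703, 555-8183, 555-8183, NULL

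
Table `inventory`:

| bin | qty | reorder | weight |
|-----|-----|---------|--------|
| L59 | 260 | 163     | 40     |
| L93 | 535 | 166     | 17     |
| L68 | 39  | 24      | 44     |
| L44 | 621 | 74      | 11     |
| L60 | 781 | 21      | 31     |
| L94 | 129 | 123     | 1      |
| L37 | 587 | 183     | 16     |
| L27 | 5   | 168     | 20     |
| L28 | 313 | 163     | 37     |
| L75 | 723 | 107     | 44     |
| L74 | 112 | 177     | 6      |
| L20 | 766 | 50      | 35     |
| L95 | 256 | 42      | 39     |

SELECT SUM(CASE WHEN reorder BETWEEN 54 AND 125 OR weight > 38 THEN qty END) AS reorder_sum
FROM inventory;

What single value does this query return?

2028

bin=L59: ✓ → 260
bin=L93: ✗
bin=L68: ✓ → 39
bin=L44: ✓ → 621
bin=L60: ✗
bin=L94: ✓ → 129
bin=L37: ✗
bin=L27: ✗
bin=L28: ✗
bin=L75: ✓ → 723
bin=L74: ✗
bin=L20: ✗
bin=L95: ✓ → 256
reorder_sum = 260 + 39 + 621 + 129 + 723 + 256 = 2028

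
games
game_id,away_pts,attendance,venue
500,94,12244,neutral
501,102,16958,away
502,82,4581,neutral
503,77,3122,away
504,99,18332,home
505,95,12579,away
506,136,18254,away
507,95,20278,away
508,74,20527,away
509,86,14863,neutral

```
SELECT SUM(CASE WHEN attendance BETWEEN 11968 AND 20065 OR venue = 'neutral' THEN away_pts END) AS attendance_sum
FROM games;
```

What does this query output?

game_id=500: ✓ → 94
game_id=501: ✓ → 102
game_id=502: ✓ → 82
game_id=503: ✗
game_id=504: ✓ → 99
game_id=505: ✓ → 95
game_id=506: ✓ → 136
game_id=507: ✗
game_id=508: ✗
game_id=509: ✓ → 86
attendance_sum = 94 + 102 + 82 + 99 + 95 + 136 + 86 = 694

694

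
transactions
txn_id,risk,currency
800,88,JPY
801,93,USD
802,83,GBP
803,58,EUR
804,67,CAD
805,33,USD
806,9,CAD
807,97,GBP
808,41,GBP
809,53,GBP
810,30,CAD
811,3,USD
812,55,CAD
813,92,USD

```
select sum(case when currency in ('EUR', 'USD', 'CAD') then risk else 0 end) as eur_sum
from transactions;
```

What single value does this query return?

440

txn_id=800: ✗
txn_id=801: ✓ → 93
txn_id=802: ✗
txn_id=803: ✓ → 58
txn_id=804: ✓ → 67
txn_id=805: ✓ → 33
txn_id=806: ✓ → 9
txn_id=807: ✗
txn_id=808: ✗
txn_id=809: ✗
txn_id=810: ✓ → 30
txn_id=811: ✓ → 3
txn_id=812: ✓ → 55
txn_id=813: ✓ → 92
eur_sum = 93 + 58 + 67 + 33 + 9 + 30 + 3 + 55 + 92 = 440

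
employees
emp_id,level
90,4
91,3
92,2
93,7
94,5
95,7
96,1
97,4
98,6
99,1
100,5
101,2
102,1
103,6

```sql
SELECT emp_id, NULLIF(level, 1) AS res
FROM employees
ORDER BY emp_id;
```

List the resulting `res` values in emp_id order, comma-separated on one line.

4, 3, 2, 7, 5, 7, NULL, 4, 6, NULL, 5, 2, NULL, 6

emp_id=90: level=4 vs 1: differ → 4
emp_id=91: level=3 vs 1: differ → 3
emp_id=92: level=2 vs 1: differ → 2
emp_id=93: level=7 vs 1: differ → 7
emp_id=94: level=5 vs 1: differ → 5
emp_id=95: level=7 vs 1: differ → 7
emp_id=96: level=1 vs 1: equal → NULL
emp_id=97: level=4 vs 1: differ → 4
emp_id=98: level=6 vs 1: differ → 6
emp_id=99: level=1 vs 1: equal → NULL
emp_id=100: level=5 vs 1: differ → 5
emp_id=101: level=2 vs 1: differ → 2
emp_id=102: level=1 vs 1: equal → NULL
emp_id=103: level=6 vs 1: differ → 6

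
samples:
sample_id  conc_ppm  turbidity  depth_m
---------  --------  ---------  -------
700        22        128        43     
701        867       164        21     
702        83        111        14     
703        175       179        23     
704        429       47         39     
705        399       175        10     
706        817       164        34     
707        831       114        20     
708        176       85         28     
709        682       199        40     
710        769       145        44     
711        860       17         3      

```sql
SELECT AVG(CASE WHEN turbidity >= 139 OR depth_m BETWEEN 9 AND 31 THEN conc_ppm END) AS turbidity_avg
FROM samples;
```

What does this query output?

sample_id=700: ✗
sample_id=701: ✓ → 867
sample_id=702: ✓ → 83
sample_id=703: ✓ → 175
sample_id=704: ✗
sample_id=705: ✓ → 399
sample_id=706: ✓ → 817
sample_id=707: ✓ → 831
sample_id=708: ✓ → 176
sample_id=709: ✓ → 682
sample_id=710: ✓ → 769
sample_id=711: ✗
turbidity_avg = (867 + 83 + 175 + 399 + 817 + 831 + 176 + 682 + 769) / 9 = 533.2222222222

533.2222222222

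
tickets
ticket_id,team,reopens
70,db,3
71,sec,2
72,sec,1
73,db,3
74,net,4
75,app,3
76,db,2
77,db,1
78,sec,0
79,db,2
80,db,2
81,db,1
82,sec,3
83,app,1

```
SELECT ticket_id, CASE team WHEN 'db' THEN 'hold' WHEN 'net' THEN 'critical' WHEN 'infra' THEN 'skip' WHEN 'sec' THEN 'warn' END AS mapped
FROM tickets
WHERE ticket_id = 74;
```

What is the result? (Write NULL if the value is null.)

ticket_id = 74: team=net, reopens=4.
team='db' → false
team='net' → true → critical

critical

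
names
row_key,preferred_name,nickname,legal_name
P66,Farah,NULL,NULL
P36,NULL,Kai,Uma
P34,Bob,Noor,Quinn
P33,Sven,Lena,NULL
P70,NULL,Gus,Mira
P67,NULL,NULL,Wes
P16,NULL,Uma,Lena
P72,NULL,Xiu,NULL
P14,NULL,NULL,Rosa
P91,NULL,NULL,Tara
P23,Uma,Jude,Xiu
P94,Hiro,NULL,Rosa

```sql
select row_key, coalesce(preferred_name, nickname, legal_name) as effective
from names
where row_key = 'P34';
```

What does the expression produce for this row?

row_key = P34: preferred_name=Bob, nickname=Noor, legal_name=Quinn.
preferred_name=Bob → Bob

Bob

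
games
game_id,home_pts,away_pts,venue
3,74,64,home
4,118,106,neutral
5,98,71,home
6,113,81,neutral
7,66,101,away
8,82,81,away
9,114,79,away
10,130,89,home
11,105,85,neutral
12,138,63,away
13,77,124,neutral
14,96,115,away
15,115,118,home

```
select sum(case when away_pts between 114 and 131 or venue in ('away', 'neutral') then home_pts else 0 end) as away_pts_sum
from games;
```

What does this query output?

game_id=3: ✗
game_id=4: ✓ → 118
game_id=5: ✗
game_id=6: ✓ → 113
game_id=7: ✓ → 66
game_id=8: ✓ → 82
game_id=9: ✓ → 114
game_id=10: ✗
game_id=11: ✓ → 105
game_id=12: ✓ → 138
game_id=13: ✓ → 77
game_id=14: ✓ → 96
game_id=15: ✓ → 115
away_pts_sum = 118 + 113 + 66 + 82 + 114 + 105 + 138 + 77 + 96 + 115 = 1024

1024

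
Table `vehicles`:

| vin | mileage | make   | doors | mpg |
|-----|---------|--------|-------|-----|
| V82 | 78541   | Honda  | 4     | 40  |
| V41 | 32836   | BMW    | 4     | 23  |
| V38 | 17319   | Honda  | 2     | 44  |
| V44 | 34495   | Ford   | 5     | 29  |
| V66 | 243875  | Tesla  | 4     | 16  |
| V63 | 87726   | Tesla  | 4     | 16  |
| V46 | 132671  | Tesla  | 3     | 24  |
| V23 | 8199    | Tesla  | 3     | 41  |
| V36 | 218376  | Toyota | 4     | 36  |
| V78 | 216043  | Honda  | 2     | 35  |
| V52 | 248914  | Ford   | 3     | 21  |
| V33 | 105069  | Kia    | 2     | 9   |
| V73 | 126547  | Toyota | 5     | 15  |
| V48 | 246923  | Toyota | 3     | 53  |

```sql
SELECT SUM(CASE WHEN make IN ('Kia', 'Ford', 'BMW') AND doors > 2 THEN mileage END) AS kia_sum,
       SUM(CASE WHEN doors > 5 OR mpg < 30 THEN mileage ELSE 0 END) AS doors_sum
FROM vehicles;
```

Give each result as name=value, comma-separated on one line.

[kia_sum: make IN ('Kia', 'Ford', 'BMW') AND doors > 2]
vin=V82: ✗
vin=V41: ✓ → 32836
vin=V38: ✗
vin=V44: ✓ → 34495
vin=V66: ✗
vin=V63: ✗
vin=V46: ✗
vin=V23: ✗
vin=V36: ✗
vin=V78: ✗
vin=V52: ✓ → 248914
vin=V33: ✗
vin=V73: ✗
vin=V48: ✗
kia_sum = 32836 + 34495 + 248914 = 316245
—
[doors_sum: doors > 5 OR mpg < 30]
vin=V82: ✗
vin=V41: ✓ → 32836
vin=V38: ✗
vin=V44: ✓ → 34495
vin=V66: ✓ → 243875
vin=V63: ✓ → 87726
vin=V46: ✓ → 132671
vin=V23: ✗
vin=V36: ✗
vin=V78: ✗
vin=V52: ✓ → 248914
vin=V33: ✓ → 105069
vin=V73: ✓ → 126547
vin=V48: ✗
doors_sum = 32836 + 34495 + 243875 + 87726 + 132671 + 248914 + 105069 + 126547 = 1012133

kia_sum=316245, doors_sum=1012133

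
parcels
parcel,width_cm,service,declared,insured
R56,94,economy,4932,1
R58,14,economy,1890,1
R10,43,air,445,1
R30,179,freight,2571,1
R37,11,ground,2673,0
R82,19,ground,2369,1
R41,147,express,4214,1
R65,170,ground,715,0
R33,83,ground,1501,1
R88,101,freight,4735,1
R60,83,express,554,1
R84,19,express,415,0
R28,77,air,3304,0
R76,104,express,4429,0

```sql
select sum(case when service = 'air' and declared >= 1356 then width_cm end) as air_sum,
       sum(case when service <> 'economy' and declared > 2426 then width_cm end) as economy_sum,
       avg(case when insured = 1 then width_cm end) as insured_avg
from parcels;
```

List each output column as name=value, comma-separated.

[air_sum: service = 'air' and declared >= 1356]
parcel=R56: ✗
parcel=R58: ✗
parcel=R10: ✗
parcel=R30: ✗
parcel=R37: ✗
parcel=R82: ✗
parcel=R41: ✗
parcel=R65: ✗
parcel=R33: ✗
parcel=R88: ✗
parcel=R60: ✗
parcel=R84: ✗
parcel=R28: ✓ → 77
parcel=R76: ✗
air_sum = 77
—
[economy_sum: service <> 'economy' and declared > 2426]
parcel=R56: ✗
parcel=R58: ✗
parcel=R10: ✗
parcel=R30: ✓ → 179
parcel=R37: ✓ → 11
parcel=R82: ✗
parcel=R41: ✓ → 147
parcel=R65: ✗
parcel=R33: ✗
parcel=R88: ✓ → 101
parcel=R60: ✗
parcel=R84: ✗
parcel=R28: ✓ → 77
parcel=R76: ✓ → 104
economy_sum = 179 + 11 + 147 + 101 + 77 + 104 = 619
—
[insured_avg: insured = 1]
parcel=R56: ✓ → 94
parcel=R58: ✓ → 14
parcel=R10: ✓ → 43
parcel=R30: ✓ → 179
parcel=R37: ✗
parcel=R82: ✓ → 19
parcel=R41: ✓ → 147
parcel=R65: ✗
parcel=R33: ✓ → 83
parcel=R88: ✓ → 101
parcel=R60: ✓ → 83
parcel=R84: ✗
parcel=R28: ✗
parcel=R76: ✗
insured_avg = (94 + 14 + 43 + 179 + 19 + 147 + 83 + 101 + 83) / 9 = 84.7777777778

air_sum=77, economy_sum=619, insured_avg=84.7777777778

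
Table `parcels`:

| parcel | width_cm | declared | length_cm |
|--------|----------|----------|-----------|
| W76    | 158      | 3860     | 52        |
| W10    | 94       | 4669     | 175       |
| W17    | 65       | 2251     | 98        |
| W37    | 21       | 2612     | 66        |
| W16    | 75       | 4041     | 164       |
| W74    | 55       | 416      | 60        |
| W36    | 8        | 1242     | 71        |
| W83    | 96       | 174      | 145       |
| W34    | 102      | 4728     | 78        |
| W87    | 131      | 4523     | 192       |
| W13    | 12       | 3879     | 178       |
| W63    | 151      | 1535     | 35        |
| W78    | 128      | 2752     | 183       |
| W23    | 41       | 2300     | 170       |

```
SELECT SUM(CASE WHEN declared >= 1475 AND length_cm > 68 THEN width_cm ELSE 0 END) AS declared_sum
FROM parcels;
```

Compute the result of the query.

parcel=W76: ✗
parcel=W10: ✓ → 94
parcel=W17: ✓ → 65
parcel=W37: ✗
parcel=W16: ✓ → 75
parcel=W74: ✗
parcel=W36: ✗
parcel=W83: ✗
parcel=W34: ✓ → 102
parcel=W87: ✓ → 131
parcel=W13: ✓ → 12
parcel=W63: ✗
parcel=W78: ✓ → 128
parcel=W23: ✓ → 41
declared_sum = 94 + 65 + 75 + 102 + 131 + 12 + 128 + 41 = 648

648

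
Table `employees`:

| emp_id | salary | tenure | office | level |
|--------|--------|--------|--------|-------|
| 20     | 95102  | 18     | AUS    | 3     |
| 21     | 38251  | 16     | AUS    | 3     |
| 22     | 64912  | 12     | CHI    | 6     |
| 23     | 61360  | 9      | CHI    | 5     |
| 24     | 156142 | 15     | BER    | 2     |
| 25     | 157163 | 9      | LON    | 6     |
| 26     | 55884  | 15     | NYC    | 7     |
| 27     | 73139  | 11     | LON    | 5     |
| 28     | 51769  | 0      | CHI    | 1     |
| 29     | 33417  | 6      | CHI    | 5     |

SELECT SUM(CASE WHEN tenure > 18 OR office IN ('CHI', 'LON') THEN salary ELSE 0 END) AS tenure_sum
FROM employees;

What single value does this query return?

emp_id=20: ✗
emp_id=21: ✗
emp_id=22: ✓ → 64912
emp_id=23: ✓ → 61360
emp_id=24: ✗
emp_id=25: ✓ → 157163
emp_id=26: ✗
emp_id=27: ✓ → 73139
emp_id=28: ✓ → 51769
emp_id=29: ✓ → 33417
tenure_sum = 64912 + 61360 + 157163 + 73139 + 51769 + 33417 = 441760

441760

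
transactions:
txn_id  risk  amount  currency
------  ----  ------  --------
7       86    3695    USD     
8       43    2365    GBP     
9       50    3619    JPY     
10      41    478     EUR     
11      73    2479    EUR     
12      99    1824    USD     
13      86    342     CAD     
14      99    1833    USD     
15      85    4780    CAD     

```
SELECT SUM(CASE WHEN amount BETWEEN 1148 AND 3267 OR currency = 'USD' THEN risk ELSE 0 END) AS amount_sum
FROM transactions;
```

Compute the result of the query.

txn_id=7: ✓ → 86
txn_id=8: ✓ → 43
txn_id=9: ✗
txn_id=10: ✗
txn_id=11: ✓ → 73
txn_id=12: ✓ → 99
txn_id=13: ✗
txn_id=14: ✓ → 99
txn_id=15: ✗
amount_sum = 86 + 43 + 73 + 99 + 99 = 400

400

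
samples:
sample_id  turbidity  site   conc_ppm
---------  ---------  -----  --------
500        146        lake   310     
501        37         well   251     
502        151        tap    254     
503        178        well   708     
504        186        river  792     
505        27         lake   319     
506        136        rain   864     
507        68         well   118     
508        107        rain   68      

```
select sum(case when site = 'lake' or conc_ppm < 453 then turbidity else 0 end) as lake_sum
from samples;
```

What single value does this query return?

536

sample_id=500: ✓ → 146
sample_id=501: ✓ → 37
sample_id=502: ✓ → 151
sample_id=503: ✗
sample_id=504: ✗
sample_id=505: ✓ → 27
sample_id=506: ✗
sample_id=507: ✓ → 68
sample_id=508: ✓ → 107
lake_sum = 146 + 37 + 151 + 27 + 68 + 107 = 536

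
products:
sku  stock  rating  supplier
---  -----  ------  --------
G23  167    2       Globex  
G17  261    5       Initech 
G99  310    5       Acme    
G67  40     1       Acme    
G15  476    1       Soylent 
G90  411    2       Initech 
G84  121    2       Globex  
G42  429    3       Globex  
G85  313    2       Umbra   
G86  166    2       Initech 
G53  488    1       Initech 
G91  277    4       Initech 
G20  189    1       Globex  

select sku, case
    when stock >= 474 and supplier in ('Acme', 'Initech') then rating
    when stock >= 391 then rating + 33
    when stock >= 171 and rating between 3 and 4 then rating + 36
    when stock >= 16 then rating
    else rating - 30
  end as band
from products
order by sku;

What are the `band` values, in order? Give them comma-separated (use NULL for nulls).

sku=G15: stock >= 391 → 34
sku=G17: stock >= 16 → 5
sku=G20: stock >= 16 → 1
sku=G23: stock >= 16 → 2
sku=G42: stock >= 391 → 36
sku=G53: stock >= 474 and supplier in ('Acme', 'Initech') → 1
sku=G67: stock >= 16 → 1
sku=G84: stock >= 16 → 2
sku=G85: stock >= 16 → 2
sku=G86: stock >= 16 → 2
sku=G90: stock >= 391 → 35
sku=G91: stock >= 171 and rating between 3 and 4 → 40
sku=G99: stock >= 16 → 5

34, 5, 1, 2, 36, 1, 1, 2, 2, 2, 35, 40, 5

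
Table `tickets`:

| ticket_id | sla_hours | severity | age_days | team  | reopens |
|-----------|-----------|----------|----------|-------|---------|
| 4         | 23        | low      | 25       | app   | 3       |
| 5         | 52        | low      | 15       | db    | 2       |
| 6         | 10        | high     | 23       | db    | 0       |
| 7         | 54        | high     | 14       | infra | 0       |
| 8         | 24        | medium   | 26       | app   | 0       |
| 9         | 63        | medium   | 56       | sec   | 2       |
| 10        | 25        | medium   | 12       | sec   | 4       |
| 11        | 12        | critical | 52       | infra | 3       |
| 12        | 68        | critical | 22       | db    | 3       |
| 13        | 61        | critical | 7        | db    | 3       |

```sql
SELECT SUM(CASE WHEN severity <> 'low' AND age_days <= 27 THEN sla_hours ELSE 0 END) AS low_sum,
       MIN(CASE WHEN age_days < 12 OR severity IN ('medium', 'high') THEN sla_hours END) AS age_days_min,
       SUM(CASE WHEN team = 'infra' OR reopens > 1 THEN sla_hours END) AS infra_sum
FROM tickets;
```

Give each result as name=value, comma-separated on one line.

low_sum=242, age_days_min=10, infra_sum=358

[low_sum: severity <> 'low' AND age_days <= 27]
ticket_id=4: ✗
ticket_id=5: ✗
ticket_id=6: ✓ → 10
ticket_id=7: ✓ → 54
ticket_id=8: ✓ → 24
ticket_id=9: ✗
ticket_id=10: ✓ → 25
ticket_id=11: ✗
ticket_id=12: ✓ → 68
ticket_id=13: ✓ → 61
low_sum = 10 + 54 + 24 + 25 + 68 + 61 = 242
—
[age_days_min: age_days < 12 OR severity IN ('medium', 'high')]
ticket_id=4: ✗
ticket_id=5: ✗
ticket_id=6: ✓ → 10
ticket_id=7: ✓ → 54
ticket_id=8: ✓ → 24
ticket_id=9: ✓ → 63
ticket_id=10: ✓ → 25
ticket_id=11: ✗
ticket_id=12: ✗
ticket_id=13: ✓ → 61
age_days_min = MIN(10, 54, 24, 63, 25, 61) = 10
—
[infra_sum: team = 'infra' OR reopens > 1]
ticket_id=4: ✓ → 23
ticket_id=5: ✓ → 52
ticket_id=6: ✗
ticket_id=7: ✓ → 54
ticket_id=8: ✗
ticket_id=9: ✓ → 63
ticket_id=10: ✓ → 25
ticket_id=11: ✓ → 12
ticket_id=12: ✓ → 68
ticket_id=13: ✓ → 61
infra_sum = 23 + 52 + 54 + 63 + 25 + 12 + 68 + 61 = 358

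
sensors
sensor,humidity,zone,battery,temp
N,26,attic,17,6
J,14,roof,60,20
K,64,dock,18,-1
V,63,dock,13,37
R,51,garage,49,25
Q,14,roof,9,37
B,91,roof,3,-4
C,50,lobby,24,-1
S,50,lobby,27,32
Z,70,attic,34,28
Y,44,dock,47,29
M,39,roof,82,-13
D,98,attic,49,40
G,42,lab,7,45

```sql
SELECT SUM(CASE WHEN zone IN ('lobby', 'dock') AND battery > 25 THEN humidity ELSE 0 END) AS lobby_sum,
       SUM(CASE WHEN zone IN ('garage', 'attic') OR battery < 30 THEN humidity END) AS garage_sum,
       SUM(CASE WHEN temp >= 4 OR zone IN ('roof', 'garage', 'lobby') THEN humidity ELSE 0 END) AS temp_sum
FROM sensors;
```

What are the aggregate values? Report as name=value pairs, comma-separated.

[lobby_sum: zone IN ('lobby', 'dock') AND battery > 25]
sensor=N: ✗
sensor=J: ✗
sensor=K: ✗
sensor=V: ✗
sensor=R: ✗
sensor=Q: ✗
sensor=B: ✗
sensor=C: ✗
sensor=S: ✓ → 50
sensor=Z: ✗
sensor=Y: ✓ → 44
sensor=M: ✗
sensor=D: ✗
sensor=G: ✗
lobby_sum = 50 + 44 = 94
—
[garage_sum: zone IN ('garage', 'attic') OR battery < 30]
sensor=N: ✓ → 26
sensor=J: ✗
sensor=K: ✓ → 64
sensor=V: ✓ → 63
sensor=R: ✓ → 51
sensor=Q: ✓ → 14
sensor=B: ✓ → 91
sensor=C: ✓ → 50
sensor=S: ✓ → 50
sensor=Z: ✓ → 70
sensor=Y: ✗
sensor=M: ✗
sensor=D: ✓ → 98
sensor=G: ✓ → 42
garage_sum = 26 + 64 + 63 + 51 + 14 + 91 + 50 + 50 + 70 + 98 + 42 = 619
—
[temp_sum: temp >= 4 OR zone IN ('roof', 'garage', 'lobby')]
sensor=N: ✓ → 26
sensor=J: ✓ → 14
sensor=K: ✗
sensor=V: ✓ → 63
sensor=R: ✓ → 51
sensor=Q: ✓ → 14
sensor=B: ✓ → 91
sensor=C: ✓ → 50
sensor=S: ✓ → 50
sensor=Z: ✓ → 70
sensor=Y: ✓ → 44
sensor=M: ✓ → 39
sensor=D: ✓ → 98
sensor=G: ✓ → 42
temp_sum = 26 + 14 + 63 + 51 + 14 + 91 + 50 + 50 + 70 + 44 + 39 + 98 + 42 = 652

lobby_sum=94, garage_sum=619, temp_sum=652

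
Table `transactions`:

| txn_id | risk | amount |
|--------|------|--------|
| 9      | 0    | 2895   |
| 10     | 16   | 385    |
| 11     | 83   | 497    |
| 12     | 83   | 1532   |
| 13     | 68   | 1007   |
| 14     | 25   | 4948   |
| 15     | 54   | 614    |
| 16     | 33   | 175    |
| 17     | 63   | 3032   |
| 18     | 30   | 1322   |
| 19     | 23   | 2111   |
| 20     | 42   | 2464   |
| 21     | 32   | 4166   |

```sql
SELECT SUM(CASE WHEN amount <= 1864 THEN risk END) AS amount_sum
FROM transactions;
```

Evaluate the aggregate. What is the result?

367

txn_id=9: ✗
txn_id=10: ✓ → 16
txn_id=11: ✓ → 83
txn_id=12: ✓ → 83
txn_id=13: ✓ → 68
txn_id=14: ✗
txn_id=15: ✓ → 54
txn_id=16: ✓ → 33
txn_id=17: ✗
txn_id=18: ✓ → 30
txn_id=19: ✗
txn_id=20: ✗
txn_id=21: ✗
amount_sum = 16 + 83 + 83 + 68 + 54 + 33 + 30 = 367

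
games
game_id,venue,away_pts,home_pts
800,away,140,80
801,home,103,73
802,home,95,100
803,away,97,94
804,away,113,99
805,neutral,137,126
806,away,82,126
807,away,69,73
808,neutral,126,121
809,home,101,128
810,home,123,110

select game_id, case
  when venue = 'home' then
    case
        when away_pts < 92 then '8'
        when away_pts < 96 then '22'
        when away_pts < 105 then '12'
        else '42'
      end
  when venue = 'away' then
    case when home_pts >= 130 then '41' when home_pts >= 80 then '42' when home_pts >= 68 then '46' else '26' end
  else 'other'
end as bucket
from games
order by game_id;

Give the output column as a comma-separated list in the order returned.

game_id=800: venue='away' → inner[home_pts >= 80] → 42
game_id=801: venue='home' → inner[away_pts < 105] → 12
game_id=802: venue='home' → inner[away_pts < 96] → 22
game_id=803: venue='away' → inner[home_pts >= 80] → 42
game_id=804: venue='away' → inner[home_pts >= 80] → 42
game_id=805: venue='neutral' → outer ELSE → other
game_id=806: venue='away' → inner[home_pts >= 80] → 42
game_id=807: venue='away' → inner[home_pts >= 68] → 46
game_id=808: venue='neutral' → outer ELSE → other
game_id=809: venue='home' → inner[away_pts < 105] → 12
game_id=810: venue='home' → inner[ELSE] → 42

42, 12, 22, 42, 42, other, 42, 46, other, 12, 42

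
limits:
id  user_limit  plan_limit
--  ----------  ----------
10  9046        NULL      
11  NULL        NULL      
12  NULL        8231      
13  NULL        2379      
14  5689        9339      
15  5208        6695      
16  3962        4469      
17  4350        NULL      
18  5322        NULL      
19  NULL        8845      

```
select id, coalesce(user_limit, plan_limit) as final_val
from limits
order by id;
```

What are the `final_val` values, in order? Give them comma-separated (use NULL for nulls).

9046, NULL, 8231, 2379, 5689, 5208, 3962, 4350, 5322, 8845

id=10: user_limit=9046 → 9046
id=11: user_limit=NULL, plan_limit=NULL (all NULL) → NULL
id=12: user_limit=NULL, plan_limit=8231 → 8231
id=13: user_limit=NULL, plan_limit=2379 → 2379
id=14: user_limit=5689 → 5689
id=15: user_limit=5208 → 5208
id=16: user_limit=3962 → 3962
id=17: user_limit=4350 → 4350
id=18: user_limit=5322 → 5322
id=19: user_limit=NULL, plan_limit=8845 → 8845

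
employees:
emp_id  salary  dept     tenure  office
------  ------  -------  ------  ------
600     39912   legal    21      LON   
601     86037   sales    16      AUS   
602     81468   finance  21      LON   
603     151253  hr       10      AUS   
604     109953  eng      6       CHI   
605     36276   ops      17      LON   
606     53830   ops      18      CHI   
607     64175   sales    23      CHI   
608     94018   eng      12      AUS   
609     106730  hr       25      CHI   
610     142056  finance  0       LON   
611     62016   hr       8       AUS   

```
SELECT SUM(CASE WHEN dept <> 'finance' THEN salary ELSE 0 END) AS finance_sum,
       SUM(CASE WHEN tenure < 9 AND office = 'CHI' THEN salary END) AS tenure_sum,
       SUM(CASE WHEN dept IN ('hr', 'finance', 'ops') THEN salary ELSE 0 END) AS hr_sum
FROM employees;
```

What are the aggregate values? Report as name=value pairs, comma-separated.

[finance_sum: dept <> 'finance']
emp_id=600: ✓ → 39912
emp_id=601: ✓ → 86037
emp_id=602: ✗
emp_id=603: ✓ → 151253
emp_id=604: ✓ → 109953
emp_id=605: ✓ → 36276
emp_id=606: ✓ → 53830
emp_id=607: ✓ → 64175
emp_id=608: ✓ → 94018
emp_id=609: ✓ → 106730
emp_id=610: ✗
emp_id=611: ✓ → 62016
finance_sum = 39912 + 86037 + 151253 + 109953 + 36276 + 53830 + 64175 + 94018 + 106730 + 62016 = 804200
—
[tenure_sum: tenure < 9 AND office = 'CHI']
emp_id=600: ✗
emp_id=601: ✗
emp_id=602: ✗
emp_id=603: ✗
emp_id=604: ✓ → 109953
emp_id=605: ✗
emp_id=606: ✗
emp_id=607: ✗
emp_id=608: ✗
emp_id=609: ✗
emp_id=610: ✗
emp_id=611: ✗
tenure_sum = 109953
—
[hr_sum: dept IN ('hr', 'finance', 'ops')]
emp_id=600: ✗
emp_id=601: ✗
emp_id=602: ✓ → 81468
emp_id=603: ✓ → 151253
emp_id=604: ✗
emp_id=605: ✓ → 36276
emp_id=606: ✓ → 53830
emp_id=607: ✗
emp_id=608: ✗
emp_id=609: ✓ → 106730
emp_id=610: ✓ → 142056
emp_id=611: ✓ → 62016
hr_sum = 81468 + 151253 + 36276 + 53830 + 106730 + 142056 + 62016 = 633629

finance_sum=804200, tenure_sum=109953, hr_sum=633629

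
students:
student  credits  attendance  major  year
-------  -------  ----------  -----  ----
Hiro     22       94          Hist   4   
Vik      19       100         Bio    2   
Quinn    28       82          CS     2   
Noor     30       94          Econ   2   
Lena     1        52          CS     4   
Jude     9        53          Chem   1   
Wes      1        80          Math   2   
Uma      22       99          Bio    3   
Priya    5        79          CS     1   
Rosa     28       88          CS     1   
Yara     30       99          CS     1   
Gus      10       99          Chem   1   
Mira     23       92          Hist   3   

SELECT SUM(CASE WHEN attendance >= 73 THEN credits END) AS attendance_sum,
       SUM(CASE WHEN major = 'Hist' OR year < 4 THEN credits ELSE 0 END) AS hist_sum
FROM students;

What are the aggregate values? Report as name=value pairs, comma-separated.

[attendance_sum: attendance >= 73]
student=Hiro: ✓ → 22
student=Vik: ✓ → 19
student=Quinn: ✓ → 28
student=Noor: ✓ → 30
student=Lena: ✗
student=Jude: ✗
student=Wes: ✓ → 1
student=Uma: ✓ → 22
student=Priya: ✓ → 5
student=Rosa: ✓ → 28
student=Yara: ✓ → 30
student=Gus: ✓ → 10
student=Mira: ✓ → 23
attendance_sum = 22 + 19 + 28 + 30 + 1 + 22 + 5 + 28 + 30 + 10 + 23 = 218
—
[hist_sum: major = 'Hist' OR year < 4]
student=Hiro: ✓ → 22
student=Vik: ✓ → 19
student=Quinn: ✓ → 28
student=Noor: ✓ → 30
student=Lena: ✗
student=Jude: ✓ → 9
student=Wes: ✓ → 1
student=Uma: ✓ → 22
student=Priya: ✓ → 5
student=Rosa: ✓ → 28
student=Yara: ✓ → 30
student=Gus: ✓ → 10
student=Mira: ✓ → 23
hist_sum = 22 + 19 + 28 + 30 + 9 + 1 + 22 + 5 + 28 + 30 + 10 + 23 = 227

attendance_sum=218, hist_sum=227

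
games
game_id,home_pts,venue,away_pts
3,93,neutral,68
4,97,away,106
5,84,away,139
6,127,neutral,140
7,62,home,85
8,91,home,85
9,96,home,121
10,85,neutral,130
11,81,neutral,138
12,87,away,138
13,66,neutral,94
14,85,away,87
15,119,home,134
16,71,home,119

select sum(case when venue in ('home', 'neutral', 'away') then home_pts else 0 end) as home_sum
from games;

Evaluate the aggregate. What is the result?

1244

game_id=3: ✓ → 93
game_id=4: ✓ → 97
game_id=5: ✓ → 84
game_id=6: ✓ → 127
game_id=7: ✓ → 62
game_id=8: ✓ → 91
game_id=9: ✓ → 96
game_id=10: ✓ → 85
game_id=11: ✓ → 81
game_id=12: ✓ → 87
game_id=13: ✓ → 66
game_id=14: ✓ → 85
game_id=15: ✓ → 119
game_id=16: ✓ → 71
home_sum = 93 + 97 + 84 + 127 + 62 + 91 + 96 + 85 + 81 + 87 + 66 + 85 + 119 + 71 = 1244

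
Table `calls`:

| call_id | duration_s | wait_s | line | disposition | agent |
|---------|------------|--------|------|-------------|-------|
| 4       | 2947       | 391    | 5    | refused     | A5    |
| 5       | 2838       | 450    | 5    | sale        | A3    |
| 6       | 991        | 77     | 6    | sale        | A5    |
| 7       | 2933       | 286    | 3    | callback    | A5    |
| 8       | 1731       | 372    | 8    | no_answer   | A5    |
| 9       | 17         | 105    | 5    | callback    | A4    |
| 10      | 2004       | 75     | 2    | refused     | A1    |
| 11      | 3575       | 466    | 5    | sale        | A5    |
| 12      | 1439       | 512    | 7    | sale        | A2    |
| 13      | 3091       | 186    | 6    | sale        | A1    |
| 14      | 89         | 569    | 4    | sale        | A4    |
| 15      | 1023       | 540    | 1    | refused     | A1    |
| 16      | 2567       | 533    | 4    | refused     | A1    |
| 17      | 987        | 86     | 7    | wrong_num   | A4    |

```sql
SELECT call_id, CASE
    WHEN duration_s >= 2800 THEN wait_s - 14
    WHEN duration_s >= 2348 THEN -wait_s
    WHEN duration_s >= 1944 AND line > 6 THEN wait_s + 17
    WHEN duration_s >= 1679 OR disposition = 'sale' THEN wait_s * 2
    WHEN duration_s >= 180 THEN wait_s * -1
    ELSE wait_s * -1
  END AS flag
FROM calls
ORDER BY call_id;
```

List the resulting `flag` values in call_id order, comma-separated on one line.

377, 436, 154, 272, 744, -105, 150, 452, 1024, 172, 1138, -540, -533, -86

call_id=4: duration_s >= 2800 → 377
call_id=5: duration_s >= 2800 → 436
call_id=6: duration_s >= 1679 OR disposition = 'sale' → 154
call_id=7: duration_s >= 2800 → 272
call_id=8: duration_s >= 1679 OR disposition = 'sale' → 744
call_id=9: ELSE → -105
call_id=10: duration_s >= 1679 OR disposition = 'sale' → 150
call_id=11: duration_s >= 2800 → 452
call_id=12: duration_s >= 1679 OR disposition = 'sale' → 1024
call_id=13: duration_s >= 2800 → 172
call_id=14: duration_s >= 1679 OR disposition = 'sale' → 1138
call_id=15: duration_s >= 180 → -540
call_id=16: duration_s >= 2348 → -533
call_id=17: duration_s >= 180 → -86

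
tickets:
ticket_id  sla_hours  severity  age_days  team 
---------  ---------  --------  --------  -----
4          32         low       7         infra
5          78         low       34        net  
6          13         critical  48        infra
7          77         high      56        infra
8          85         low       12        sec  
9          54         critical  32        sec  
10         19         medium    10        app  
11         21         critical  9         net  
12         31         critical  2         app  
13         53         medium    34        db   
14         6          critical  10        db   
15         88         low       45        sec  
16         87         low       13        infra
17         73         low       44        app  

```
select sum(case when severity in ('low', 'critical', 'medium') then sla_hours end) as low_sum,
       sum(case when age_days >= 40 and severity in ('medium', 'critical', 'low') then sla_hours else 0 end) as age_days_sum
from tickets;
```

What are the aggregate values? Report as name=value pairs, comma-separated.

[low_sum: severity in ('low', 'critical', 'medium')]
ticket_id=4: ✓ → 32
ticket_id=5: ✓ → 78
ticket_id=6: ✓ → 13
ticket_id=7: ✗
ticket_id=8: ✓ → 85
ticket_id=9: ✓ → 54
ticket_id=10: ✓ → 19
ticket_id=11: ✓ → 21
ticket_id=12: ✓ → 31
ticket_id=13: ✓ → 53
ticket_id=14: ✓ → 6
ticket_id=15: ✓ → 88
ticket_id=16: ✓ → 87
ticket_id=17: ✓ → 73
low_sum = 32 + 78 + 13 + 85 + 54 + 19 + 21 + 31 + 53 + 6 + 88 + 87 + 73 = 640
—
[age_days_sum: age_days >= 40 and severity in ('medium', 'critical', 'low')]
ticket_id=4: ✗
ticket_id=5: ✗
ticket_id=6: ✓ → 13
ticket_id=7: ✗
ticket_id=8: ✗
ticket_id=9: ✗
ticket_id=10: ✗
ticket_id=11: ✗
ticket_id=12: ✗
ticket_id=13: ✗
ticket_id=14: ✗
ticket_id=15: ✓ → 88
ticket_id=16: ✗
ticket_id=17: ✓ → 73
age_days_sum = 13 + 88 + 73 = 174

low_sum=640, age_days_sum=174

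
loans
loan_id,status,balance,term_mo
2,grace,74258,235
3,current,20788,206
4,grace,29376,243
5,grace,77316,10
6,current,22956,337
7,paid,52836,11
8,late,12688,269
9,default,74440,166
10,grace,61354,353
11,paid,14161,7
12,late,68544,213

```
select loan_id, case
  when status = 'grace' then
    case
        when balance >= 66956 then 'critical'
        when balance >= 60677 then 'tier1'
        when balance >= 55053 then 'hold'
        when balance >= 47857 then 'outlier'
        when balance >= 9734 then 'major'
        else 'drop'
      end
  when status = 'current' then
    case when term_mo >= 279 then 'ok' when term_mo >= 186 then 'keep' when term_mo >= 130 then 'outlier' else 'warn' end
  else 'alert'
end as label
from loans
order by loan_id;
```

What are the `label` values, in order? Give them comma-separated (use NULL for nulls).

loan_id=2: status='grace' → inner[balance >= 66956] → critical
loan_id=3: status='current' → inner[term_mo >= 186] → keep
loan_id=4: status='grace' → inner[balance >= 9734] → major
loan_id=5: status='grace' → inner[balance >= 66956] → critical
loan_id=6: status='current' → inner[term_mo >= 279] → ok
loan_id=7: status='paid' → outer ELSE → alert
loan_id=8: status='late' → outer ELSE → alert
loan_id=9: status='default' → outer ELSE → alert
loan_id=10: status='grace' → inner[balance >= 60677] → tier1
loan_id=11: status='paid' → outer ELSE → alert
loan_id=12: status='late' → outer ELSE → alert

critical, keep, major, critical, ok, alert, alert, alert, tier1, alert, alert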